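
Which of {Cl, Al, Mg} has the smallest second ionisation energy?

Mg

After 1 electron has been removed, what remains? Cl⁺ still has 6 valence electrons; Al⁺ still has 2 valence electrons; Mg⁺ still has 1 valence electron.
All are still removing valence electrons, so compare the +1 ions as you would atoms: IE_2 generally rises across a period (higher Z_eff) and falls down a group (larger shell), subject to the usual subshell exceptions.
Valence configurations: Cl⁺ [Ne]3s²3p⁴, Al⁺ [Ne]3s², Mg⁺ [Ne]3s¹.
Approximate IE_2 values (kJ/mol): Cl 2298, Al 1817, Mg 1451.
Hence IE_2: Mg < Al < Cl.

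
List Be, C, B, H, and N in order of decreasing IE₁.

H is in period 1, group 1; Be is in period 2, group 2; B is in period 2, group 13; C is in period 2, group 14; N is in period 2, group 15.
IE₁ increases left→right with effective nuclear charge and decreases top→bottom as the valence shell moves farther out.
These span different periods and groups, so the two trends combine.
Be > B: this pair runs against the simple trend — see the exception note.
C > Be: C lies to the right of Be in period 2, so the across-period effect alone puts C higher.
H > C: the two effects oppose for this pair; the down-group effect wins (1312 vs 1086 kJ/mol).
N > H: period and group pull opposite ways; the across-period shift dominates (1402 vs 1312 kJ/mol).
Note the exception: Be has a higher first ionization energy than B, contrary to the simple trend — removing B's lone 2p electron is easier than breaking Be's filled 2s².
Tabulated first ionization energy (kJ/mol): H 1312, Be 900, B 801, C 1086, N 1402.
So from highest to lowest: N > H > C > Be > B.

N > H > C > Be > B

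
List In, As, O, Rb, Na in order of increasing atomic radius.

O is in period 2, group 16; Na is in period 3, group 1; As is in period 4, group 15; Rb is in period 5, group 1; In is in period 5, group 13.
Radius decreases left→right (rising Z_eff, same n) and increases top→bottom (higher n).
Here both period and group differ, so the two effects have to be weighed against each other.
As > O: both effects reinforce here, so As is clearly the larger of the two.
In > As: relative to As, both the across-period and down-group shifts push In's atomic radius up.
Na > In: the two effects oppose for this pair; the across-period effect wins (155 vs 142 pm).
Rb > Na: they share group 1; the group trend gives Rb the larger value.
Tabulated atomic radius (pm): O 63, Na 155, As 121, Rb 210, In 142.
So from smallest to largest: O < As < In < Na < Rb.

O < As < In < Na < Rb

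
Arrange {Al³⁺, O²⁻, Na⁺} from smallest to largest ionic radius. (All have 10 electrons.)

All of these have 10 electrons, so size is governed by nuclear charge alone: the more protons, the stronger the pull on the same electron cloud, and the smaller the ion.
Nuclear charges: Al³⁺ (Z=13), Na⁺ (Z=11), O²⁻ (Z=8).
Smallest to largest: Al³⁺ < Na⁺ < O²⁻.

Al³⁺ < Na⁺ < O²⁻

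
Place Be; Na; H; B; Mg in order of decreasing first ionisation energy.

H > Be > B > Mg > Na

Across a period the outer electron is held more tightly (higher IE₁); down a group it sits in a higher shell, more shielded, and comes off more easily.
Here both period and group differ, so the two effects have to be weighed against each other.
Mg > Na: both are in period 3; the period trend gives Mg the larger value.
B > Mg: relative to Mg, both the across-period and down-group shifts push B's first ionization energy up.
Be > B: this pair runs against the simple trend — see the exception note.
H > Be: the two effects oppose for this pair; the down-group effect wins (1312 vs 900 kJ/mol).
Note the exception: Be has a higher first ionization energy than B, contrary to the simple trend — removing B's lone 2p electron is easier than breaking Be's filled 2s².
Approximate values (kJ/mol): H 1312, Be 900, B 801, Na 496, Mg 738.
So from highest to lowest: H > Be > B > Mg > Na.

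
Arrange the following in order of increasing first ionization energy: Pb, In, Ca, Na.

Na, In, Ca, Pb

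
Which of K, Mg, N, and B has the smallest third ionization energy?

Consider each +2 ion: K²⁺ is already 1 electron into the core; Mg²⁺ is the bare [Ne] core; N²⁺ still has 3 valence electrons; B²⁺ still has 1 valence electron.
Usually core removal costs more than valence removal, but here the competition is close: a tightly held n=2 valence electron can cost more to remove than an n=3 core electron, so the actual values have to decide it.
Valence configurations: N²⁺ [He]2s²2p¹, B²⁺ [He]2s¹.
Approximate IE_3 values (kJ/mol): K 4420, Mg 7733, N 4578, B 3660.
Hence IE_3: B < K < N < Mg.

B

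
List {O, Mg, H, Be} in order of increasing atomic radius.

H < O < Be < Mg

Atomic radius shrinks across a period as nuclear charge pulls the same shell inward, and grows down a group as new shells are added.
These span different periods and groups, so the two trends combine.
O > H: period and group pull opposite ways; the down-group shift dominates (63 vs 32 pm).
Be > O: Be lies to the left of O in period 2, so the across-period effect alone puts Be larger.
Mg > Be: Mg sits below Be in group 2, so the down-group effect alone puts Mg larger.
For reference (pm): H 32, Be 102, O 63, Mg 139.
So from smallest to largest: H < O < Be < Mg.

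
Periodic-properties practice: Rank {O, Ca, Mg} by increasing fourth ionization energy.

Ca, O, Mg

After 3 electrons have been removed, what remains? O³⁺ still has 3 valence electrons; Ca³⁺ is already 1 electron into the core; Mg³⁺ is already 1 electron into the core.
Usually core removal costs more than valence removal, but here the competition is close: a tightly held n=2 valence electron can cost more to remove than an n=3 core electron, so the actual values have to decide it.
Tabulated IE_4 (kJ/mol): O 7469, Ca 6491, Mg 10543.
Putting it together, IE_4: Ca < O < Mg.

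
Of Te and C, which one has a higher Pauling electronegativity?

C

C is in period 2, group 14; Te is in period 5, group 16.
Electronegativity increases across a period and decreases down a group, tracking effective nuclear charge and atomic size.
These span different periods and groups, so the two trends combine.
C > Te: period and group pull opposite ways; the down-group shift dominates (2.55 vs 2.10).
Tabulated electronegativity (Pauling): C 2.55, Te 2.10.
So C has the higher Pauling electronegativity (C > Te).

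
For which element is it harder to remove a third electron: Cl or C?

C

The third ionization energy removes an electron from the +2 ion. For each element: Cl²⁺ still has 5 valence electrons; C²⁺ still has 2 valence electrons.
All are still removing valence electrons, so compare the +2 ions as you would atoms: IE_3 generally rises across a period (higher Z_eff) and falls down a group (larger shell), subject to the usual subshell exceptions.
Valence configurations: Cl²⁺ [Ne]3s²3p³, C²⁺ [He]2s².
Tabulated IE_3 (kJ/mol): Cl 3822, C 4620.
So the third ionization energies run Cl < C.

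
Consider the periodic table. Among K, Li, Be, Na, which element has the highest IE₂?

IE_2 is the cost of taking one more electron from the +1 cation: K⁺ is the bare [Ar] core; Li⁺ is the bare [He] core; Be⁺ still has 1 valence electron; Na⁺ is the bare [Ne] core.
Breaking into a closed-shell core is much more expensive than removing a leftover valence electron — K, Na and Li have the largest IE_2 here.
Tabulated IE_2 (kJ/mol): K 3052, Li 7298, Be 1757, Na 4562.
Overall IE_2 order: Be < K < Na < Li.

Li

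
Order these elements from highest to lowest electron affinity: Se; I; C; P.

I, Se, C, P

Adding an electron releases more energy for atoms nearer the top right (short of the noble gases).
These sit on a diagonal, where the across-period and down-group effects partly cancel.
C > P: period and group pull opposite ways; the down-group shift dominates (122 vs 72 kJ/mol).
Se > C: period and group pull opposite ways; the across-period shift dominates (195 vs 122 kJ/mol).
I > Se: the two effects oppose for this pair; the across-period effect wins (295 vs 195 kJ/mol).
Approximate values (kJ/mol): C 122, P 72, Se 195, I 295.
So from highest to lowest: I > Se > C > P.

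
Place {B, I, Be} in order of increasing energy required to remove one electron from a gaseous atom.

Be is in period 2, group 2; B is in period 2, group 13; I is in period 5, group 17.
Removing the outermost electron gets harder across a period and easier down a group.
Here both period and group differ, so the two effects have to be weighed against each other.
Be > B: this pair runs against the simple trend — see the exception note.
I > Be: the two effects oppose for this pair; the across-period effect wins (1008 vs 900 kJ/mol).
Note the exception: Be has a higher first ionization energy than B, contrary to the simple trend — removing B's lone 2p electron is easier than breaking Be's filled 2s².
Approximate values (kJ/mol): Be 900, B 801, I 1008.
So from lowest to highest: B < Be < I.

B < Be < I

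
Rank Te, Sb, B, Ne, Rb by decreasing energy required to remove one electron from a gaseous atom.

Ne > Te > Sb > B > Rb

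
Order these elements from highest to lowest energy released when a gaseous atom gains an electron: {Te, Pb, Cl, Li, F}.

Li is in period 2, group 1; F is in period 2, group 17; Cl is in period 3, group 17; Te is in period 5, group 16; Pb is in period 6, group 14.
Atoms with high Z_eff and room in the valence shell (especially the halogens) have the most exothermic electron affinities.
Here both period and group differ, so the two effects have to be weighed against each other.
Li > Pb: the two effects oppose for this pair; the down-group effect wins (60 vs 35 kJ/mol).
Te > Li: the two effects oppose for this pair; the across-period effect wins (190 vs 60 kJ/mol).
F > Te: both effects reinforce here, so F is clearly the higher of the two.
Cl > F: this pair runs against the simple trend — see the exception note.
Note the exception: Cl has a higher electron affinity than F, contrary to the simple trend — F's small 2p subshell makes the incoming electron feel strong e⁻–e⁻ repulsion, so Cl actually releases more energy on gaining an electron.
For reference (kJ/mol): Li 60, F 328, Cl 349, Te 190, Pb 35.
So from highest to lowest: Cl > F > Te > Li > Pb.

Cl, F, Te, Li, Pb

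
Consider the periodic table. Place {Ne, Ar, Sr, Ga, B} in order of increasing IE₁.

Sr < Ga < B < Ar < Ne

First ionization energy rises across a period (greater Z_eff holds electrons more tightly) and falls down a group (valence electrons are farther from the nucleus).
Neither a single period nor a single group — weigh both effects.
Ga > Sr: relative to Sr, both the across-period and down-group shifts push Ga's first ionization energy up.
B > Ga: they share group 13; the group trend gives B the larger value.
Ar > B: period and group pull opposite ways; the across-period shift dominates (1521 vs 801 kJ/mol).
Ne > Ar: they share group 18; the group trend gives Ne the larger value.
For reference (kJ/mol): B 801, Ne 2081, Ar 1521, Ga 579, Sr 550.
So from lowest to highest: Sr < Ga < B < Ar < Ne.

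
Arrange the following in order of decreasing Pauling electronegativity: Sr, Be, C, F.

F, C, Be, Sr

Be is in period 2, group 2; C is in period 2, group 14; F is in period 2, group 17; Sr is in period 5, group 2.
Smaller atoms with higher effective nuclear charge are more electronegative.
These span different periods and groups, so the two trends combine.
Be > Sr: Be sits above Sr in group 2, so the down-group effect alone puts Be higher.
C > Be: C lies to the right of Be in period 2, so the across-period effect alone puts C higher.
F > C: both are in period 2; the period trend gives F the larger value.
Tabulated electronegativity (Pauling): Be 1.57, C 2.55, F 3.98, Sr 0.95.
So from highest to lowest: F > C > Be > Sr.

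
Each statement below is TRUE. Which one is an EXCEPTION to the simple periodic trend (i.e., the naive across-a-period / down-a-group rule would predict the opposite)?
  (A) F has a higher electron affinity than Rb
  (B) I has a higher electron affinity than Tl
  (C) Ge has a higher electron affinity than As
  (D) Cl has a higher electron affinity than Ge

The general trend: electron affinity increases across a period and decreases down a group.
(A) F (period 2, group 17) vs Rb (period 5, group 1): the stated order agrees with the simple trend.
(B) I (period 5, group 17) vs Tl (period 6, group 13): the stated order agrees with the simple trend.
(C) Ge (period 4, group 14) vs As (period 4, group 15): the stated order contradicts the simple trend.
(D) Cl (period 3, group 17) vs Ge (period 4, group 14): the stated order agrees with the simple trend.
The exception is (C): adding an electron to As's half-filled 4p³ is unfavourable, so Ge (4p²) has the more exothermic EA.

(C)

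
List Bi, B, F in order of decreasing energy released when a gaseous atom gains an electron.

F > Bi > B

B is in period 2, group 13; F is in period 2, group 17; Bi is in period 6, group 15.
Atoms with high Z_eff and room in the valence shell (especially the halogens) have the most exothermic electron affinities.
Here both period and group differ, so the two effects have to be weighed against each other.
Bi > B: period and group pull opposite ways; the across-period shift dominates (91 vs 27 kJ/mol).
F > Bi: both effects reinforce here, so F is clearly the higher of the two.
For reference (kJ/mol): B 27, F 328, Bi 91.
So from highest to lowest: F > Bi > B.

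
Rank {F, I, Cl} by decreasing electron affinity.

Cl, F, I

F is in period 2, group 17; Cl is in period 3, group 17; I is in period 5, group 17.
Atoms with high Z_eff and room in the valence shell (especially the halogens) have the most exothermic electron affinities.
All are in group 17; the group trend (electron affinity increases up the group) applies, with the exception below.
Note the exception: Cl has a higher electron affinity than F, contrary to the simple trend — F's small 2p subshell makes the incoming electron feel strong e⁻–e⁻ repulsion, so Cl actually releases more energy on gaining an electron.
For reference (kJ/mol): F 328, Cl 349, I 295.
So from highest to lowest: Cl > F > I.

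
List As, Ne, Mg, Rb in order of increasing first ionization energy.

Rb < Mg < As < Ne

Ne is in period 2, group 18; Mg is in period 3, group 2; As is in period 4, group 15; Rb is in period 5, group 1.
First ionization energy rises across a period (greater Z_eff holds electrons more tightly) and falls down a group (valence electrons are farther from the nucleus).
Neither a single period nor a single group — weigh both effects.
Mg > Rb: relative to Rb, both the across-period and down-group shifts push Mg's first ionization energy up.
As > Mg: period and group pull opposite ways; the across-period shift dominates (947 vs 738 kJ/mol).
Ne > As: both effects reinforce here, so Ne is clearly the higher of the two.
For reference (kJ/mol): Ne 2081, Mg 738, As 947, Rb 403.
So from lowest to highest: Rb < Mg < As < Ne.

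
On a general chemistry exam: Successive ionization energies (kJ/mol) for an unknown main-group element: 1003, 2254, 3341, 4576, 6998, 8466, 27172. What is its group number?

Look for the largest jump between consecutive ionization energies: IE7/IE6 ≈ 3.2, far larger than any earlier ratio.
That jump marks the point where a core electron is being removed. So the atom has 6 valence electrons.
A main-group element with 6 valence electrons is in group 16.

Group 16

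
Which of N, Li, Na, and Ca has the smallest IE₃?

The third ionization energy removes an electron from the +2 ion. For each element: N²⁺ still has 3 valence electrons; Li²⁺ is already 1 electron into the core; Na²⁺ is already 1 electron into the core; Ca²⁺ is the bare [Ar] core.
Breaking into a closed-shell core is much more expensive than removing a leftover valence electron — Ca, Na and Li have the largest IE_3 here.
The numbers (kJ/mol): N 4578, Li 11815, Na 6910, Ca 4912.
Overall IE_3 order: N < Ca < Na < Li.

N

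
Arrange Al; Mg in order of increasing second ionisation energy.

After 1 electron has been removed, what remains? Al⁺ still has 2 valence electrons; Mg⁺ still has 1 valence electron.
All are still removing valence electrons, so compare the +1 ions as you would atoms: IE_2 generally rises across a period (higher Z_eff) and falls down a group (larger shell), subject to the usual subshell exceptions.
Valence configurations: Al⁺ [Ne]3s², Mg⁺ [Ne]3s¹.
Approximate IE_2 values (kJ/mol): Al 1817, Mg 1451.
Hence IE_2: Mg < Al.

Mg < Al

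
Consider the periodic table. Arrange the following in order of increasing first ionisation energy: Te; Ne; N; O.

N is in period 2, group 15; O is in period 2, group 16; Ne is in period 2, group 18; Te is in period 5, group 16.
Removing the outermost electron gets harder across a period and easier down a group.
Here both period and group differ, so the two effects have to be weighed against each other.
O > Te: they share group 16; the group trend gives O the larger value.
N > O: this pair runs against the simple trend — see the exception note.
Ne > N: both are in period 2; the period trend gives Ne the larger value.
Note the exception: N has a higher first ionization energy than O, contrary to the simple trend — pairing an electron in O's 2p⁴ costs repulsion energy, so O ionizes more easily than half-filled N (2p³).
Approximate values (kJ/mol): N 1402, O 1314, Ne 2081, Te 869.
So from lowest to highest: Te < O < N < Ne.

Te < O < N < Ne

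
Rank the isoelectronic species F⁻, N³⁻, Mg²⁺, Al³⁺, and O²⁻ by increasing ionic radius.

Al³⁺, Mg²⁺, F⁻, O²⁻, N³⁻

All of these have 10 electrons, so size is governed by nuclear charge alone: the more protons, the stronger the pull on the same electron cloud, and the smaller the ion.
Nuclear charges: Al³⁺ (Z=13), Mg²⁺ (Z=12), F⁻ (Z=9), O²⁻ (Z=8), N³⁻ (Z=7).
Smallest to largest: Al³⁺ < Mg²⁺ < F⁻ < O²⁻ < N³⁻.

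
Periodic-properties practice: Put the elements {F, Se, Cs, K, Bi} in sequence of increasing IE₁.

Cs < K < Bi < Se < F

F is in period 2, group 17; K is in period 4, group 1; Se is in period 4, group 16; Cs is in period 6, group 1; Bi is in period 6, group 15.
Removing the outermost electron gets harder across a period and easier down a group.
Neither a single period nor a single group — weigh both effects.
K > Cs: they share group 1; the group trend gives K the larger value.
Bi > K: the two effects oppose for this pair; the across-period effect wins (703 vs 419 kJ/mol).
Se > Bi: both effects reinforce here, so Se is clearly the higher of the two.
F > Se: relative to Se, both the across-period and down-group shifts push F's first ionization energy up.
For reference (kJ/mol): F 1681, K 419, Se 941, Cs 376, Bi 703.
So from lowest to highest: Cs < K < Bi < Se < F.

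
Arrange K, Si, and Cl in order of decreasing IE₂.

Consider each +1 ion: K⁺ is the bare [Ar] core; Si⁺ still has 3 valence electrons; Cl⁺ still has 6 valence electrons.
Breaking into a closed-shell core is much more expensive than removing a leftover valence electron — K has the largest IE_2 here.
Valence configurations: Si⁺ [Ne]3s²3p¹, Cl⁺ [Ne]3s²3p⁴.
Approximate IE_2 values (kJ/mol): K 3052, Si 1577, Cl 2298.
Overall IE_2 order: Si < Cl < K.

K, Cl, Si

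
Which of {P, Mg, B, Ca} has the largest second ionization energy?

The second ionization energy removes an electron from the +1 ion. For each element: P⁺ still has 4 valence electrons; Mg⁺ still has 1 valence electron; B⁺ still has 2 valence electrons; Ca⁺ still has 1 valence electron.
All are still removing valence electrons, so compare the +1 ions as you would atoms: IE_2 generally rises across a period (higher Z_eff) and falls down a group (larger shell), subject to the usual subshell exceptions.
Valence configurations: P⁺ [Ne]3s²3p², Mg⁺ [Ne]3s¹, B⁺ [He]2s², Ca⁺ [Ar]4s¹.
Approximate IE_2 values (kJ/mol): P 1907, Mg 1451, B 2427, Ca 1145.
Overall IE_2 order: Ca < Mg < P < B.

B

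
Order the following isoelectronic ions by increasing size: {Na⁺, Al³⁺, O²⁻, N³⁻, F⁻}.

Al³⁺ < Na⁺ < F⁻ < O²⁻ < N³⁻

All of these have 10 electrons, so size is governed by nuclear charge alone: the more protons, the stronger the pull on the same electron cloud, and the smaller the ion.
Nuclear charges: Al³⁺ (Z=13), Na⁺ (Z=11), F⁻ (Z=9), O²⁻ (Z=8), N³⁻ (Z=7).
Smallest to largest: Al³⁺ < Na⁺ < F⁻ < O²⁻ < N³⁻.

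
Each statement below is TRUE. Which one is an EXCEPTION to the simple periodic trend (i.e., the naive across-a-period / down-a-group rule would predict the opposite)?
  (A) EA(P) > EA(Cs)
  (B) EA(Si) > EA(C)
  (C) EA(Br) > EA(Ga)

The general trend: electron affinity increases across a period and decreases down a group.
(A) P (period 3, group 15) vs Cs (period 6, group 1): the stated order agrees with the simple trend.
(B) Si (period 3, group 14) vs C (period 2, group 14): the stated order contradicts the simple trend.
(C) Br (period 4, group 17) vs Ga (period 4, group 13): the stated order agrees with the simple trend.
The exception is (B): Si's larger, more diffuse 3p orbitals accept an added electron slightly more readily than C's compact 2p.

(B)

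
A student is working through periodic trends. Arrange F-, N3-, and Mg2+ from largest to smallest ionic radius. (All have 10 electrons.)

All of these have 10 electrons, so size is governed by nuclear charge alone: the more protons, the stronger the pull on the same electron cloud, and the smaller the ion.
Nuclear charges: Mg2+ (Z=12), F- (Z=9), N3- (Z=7).
Largest to smallest: N3- > F- > Mg2+.

N3- > F- > Mg2+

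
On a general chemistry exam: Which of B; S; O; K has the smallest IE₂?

After 1 electron has been removed, what remains? B⁺ still has 2 valence electrons; S⁺ still has 5 valence electrons; O⁺ still has 5 valence electrons; K⁺ is the bare [Ar] core.
Usually core removal costs more than valence removal, but here the competition is close: a tightly held n=2 valence electron can cost more to remove than an n=3 core electron, so the actual values have to decide it.
Valence configurations: B⁺ [He]2s², S⁺ [Ne]3s²3p³, O⁺ [He]2s²2p³.
Tabulated IE_2 (kJ/mol): B 2427, S 2252, O 3388, K 3052.
Putting it together, IE_2: S < B < K < O.

S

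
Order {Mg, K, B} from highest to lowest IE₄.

B, Mg, K

IE_4 is the cost of taking one more electron from the +3 cation: Mg³⁺ is already 1 electron into the core; K³⁺ is already 2 electrons into the core; B³⁺ is the bare [He] core.
All of these are removing an electron from a noble-gas core or deeper; the smaller core (lower principal quantum number) is held far more tightly, and within a period the higher nuclear charge binds the same core more tightly.
Tabulated IE_4 (kJ/mol): Mg 10543, K 5877, B 25026.
Putting it together, IE_4: K < Mg < B.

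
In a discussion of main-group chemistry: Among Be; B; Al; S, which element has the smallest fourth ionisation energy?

S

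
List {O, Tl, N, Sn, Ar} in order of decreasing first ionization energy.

Ar > N > O > Sn > Tl

N is in period 2, group 15; O is in period 2, group 16; Ar is in period 3, group 18; Sn is in period 5, group 14; Tl is in period 6, group 13.
First ionization energy rises across a period (greater Z_eff holds electrons more tightly) and falls down a group (valence electrons are farther from the nucleus).
Neither a single period nor a single group — weigh both effects.
Sn > Tl: both effects reinforce here, so Sn is clearly the higher of the two.
O > Sn: both effects reinforce here, so O is clearly the higher of the two.
N > O: this pair runs against the simple trend — see the exception note.
Ar > N: the two effects oppose for this pair; the across-period effect wins (1521 vs 1402 kJ/mol).
Note the exception: N has a higher first ionization energy than O, contrary to the simple trend — pairing an electron in O's 2p⁴ costs repulsion energy, so O ionizes more easily than half-filled N (2p³).
Tabulated first ionization energy (kJ/mol): N 1402, O 1314, Ar 1521, Sn 709, Tl 589.
So from highest to lowest: Ar > N > O > Sn > Tl.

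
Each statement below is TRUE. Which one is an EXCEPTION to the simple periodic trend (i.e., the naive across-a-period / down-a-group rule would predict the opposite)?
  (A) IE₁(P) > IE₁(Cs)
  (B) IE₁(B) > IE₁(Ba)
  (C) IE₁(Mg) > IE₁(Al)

(C)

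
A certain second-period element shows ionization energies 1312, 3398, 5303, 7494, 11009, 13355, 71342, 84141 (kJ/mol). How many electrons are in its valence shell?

6

Look for the largest jump between consecutive ionization energies: IE7/IE6 ≈ 5.3, far larger than any earlier ratio.
That jump marks the point where a core electron is being removed. So the atom has 6 valence electrons.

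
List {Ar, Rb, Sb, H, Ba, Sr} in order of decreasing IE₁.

H is in period 1, group 1; Ar is in period 3, group 18; Rb is in period 5, group 1; Sr is in period 5, group 2; Sb is in period 5, group 15; Ba is in period 6, group 2.
First ionization energy rises across a period (greater Z_eff holds electrons more tightly) and falls down a group (valence electrons are farther from the nucleus).
Here both period and group differ, so the two effects have to be weighed against each other.
Ba > Rb: period and group pull opposite ways; the across-period shift dominates (503 vs 403 kJ/mol).
Sr > Ba: they share group 2; the group trend gives Sr the larger value.
Sb > Sr: both are in period 5; the period trend gives Sb the larger value.
H > Sb: the two effects oppose for this pair; the down-group effect wins (1312 vs 831 kJ/mol).
Ar > H: the two effects oppose for this pair; the across-period effect wins (1521 vs 1312 kJ/mol).
Approximate values (kJ/mol): H 1312, Ar 1521, Rb 403, Sr 550, Sb 831, Ba 503.
So from highest to lowest: Ar > H > Sb > Sr > Ba > Rb.

Ar, H, Sb, Sr, Ba, Rb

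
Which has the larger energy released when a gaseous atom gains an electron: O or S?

S

Adding an electron releases more energy for atoms nearer the top right (short of the noble gases).
All are in group 16; the group trend (electron affinity increases up the group) applies, with the exception below.
Note the exception: S has a higher electron affinity than O, contrary to the simple trend — the compact 2p subshell of O repels the added electron more than S's larger 3p does.
Approximate values (kJ/mol): O 141, S 200.
So S has the larger energy released when a gaseous atom gains an electron (S > O).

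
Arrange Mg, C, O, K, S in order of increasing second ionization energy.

Mg < S < C < K < O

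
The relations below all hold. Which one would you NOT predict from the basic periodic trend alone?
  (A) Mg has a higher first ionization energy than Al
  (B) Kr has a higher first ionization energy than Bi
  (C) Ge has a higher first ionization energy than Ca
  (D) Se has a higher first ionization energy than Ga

The general trend: first ionization energy increases across a period and decreases down a group.
(A) Mg (period 3, group 2) vs Al (period 3, group 13): the stated order contradicts the simple trend.
(B) Kr (period 4, group 18) vs Bi (period 6, group 15): the stated order agrees with the simple trend.
(C) Ge (period 4, group 14) vs Ca (period 4, group 2): the stated order agrees with the simple trend.
(D) Se (period 4, group 16) vs Ga (period 4, group 13): the stated order agrees with the simple trend.
The exception is (A): Al's single 3p electron is easier to remove than one from Mg's filled 3s².

(A)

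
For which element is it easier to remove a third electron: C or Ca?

C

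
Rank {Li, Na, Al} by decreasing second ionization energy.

IE_2 is the cost of taking one more electron from the +1 cation: Li⁺ is the bare [He] core; Na⁺ is the bare [Ne] core; Al⁺ still has 2 valence electrons.
Core electrons are held far more tightly than valence electrons, so Na and Li top the IE_2 order.
The numbers (kJ/mol): Li 7298, Na 4562, Al 1817.
So the second ionization energies run Al < Na < Li.

Li > Na > Al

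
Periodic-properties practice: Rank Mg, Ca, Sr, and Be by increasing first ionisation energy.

Sr, Ca, Mg, Be

Be is in period 2, group 2; Mg is in period 3, group 2; Ca is in period 4, group 2; Sr is in period 5, group 2.
Across a period the outer electron is held more tightly (higher IE₁); down a group it sits in a higher shell, more shielded, and comes off more easily.
All are in group 2, so first ionization energy increases up the group.
So from lowest to highest: Sr < Ca < Mg < Be.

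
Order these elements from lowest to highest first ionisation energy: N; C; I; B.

B < I < C < N

Removing the outermost electron gets harder across a period and easier down a group.
Neither a single period nor a single group — weigh both effects.
I > B: the two effects oppose for this pair; the across-period effect wins (1008 vs 801 kJ/mol).
C > I: the two effects oppose for this pair; the down-group effect wins (1086 vs 1008 kJ/mol).
N > C: both are in period 2; the period trend gives N the larger value.
Approximate values (kJ/mol): B 801, C 1086, N 1402, I 1008.
So from lowest to highest: B < I < C < N.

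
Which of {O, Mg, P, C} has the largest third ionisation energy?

Mg

Consider each +2 ion: O²⁺ still has 4 valence electrons; Mg²⁺ is the bare [Ne] core; P²⁺ still has 3 valence electrons; C²⁺ still has 2 valence electrons.
Pulling an electron out of a noble-gas core costs far more than removing a remaining valence electron, so Mg sits at the high end of IE_3.
Valence configurations: O²⁺ [He]2s²2p², P²⁺ [Ne]3s²3p¹, C²⁺ [He]2s².
The numbers (kJ/mol): O 5300, Mg 7733, P 2914, C 4620.
Hence IE_3: P < C < O < Mg.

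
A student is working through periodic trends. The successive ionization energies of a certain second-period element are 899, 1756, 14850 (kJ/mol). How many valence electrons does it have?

Look for the largest jump between consecutive ionization energies: IE3/IE2 ≈ 8.5, far larger than any earlier ratio.
That jump marks the point where a core electron is being removed. So the atom has 2 valence electrons.

2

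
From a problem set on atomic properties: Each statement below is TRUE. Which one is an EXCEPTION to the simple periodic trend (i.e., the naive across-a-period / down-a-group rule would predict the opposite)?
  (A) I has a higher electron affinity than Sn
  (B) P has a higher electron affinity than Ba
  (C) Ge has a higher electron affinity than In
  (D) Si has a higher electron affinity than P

The general trend: electron affinity increases across a period and decreases down a group.
(A) I (period 5, group 17) vs Sn (period 5, group 14): the stated order agrees with the simple trend.
(B) P (period 3, group 15) vs Ba (period 6, group 2): the stated order agrees with the simple trend.
(C) Ge (period 4, group 14) vs In (period 5, group 13): the stated order agrees with the simple trend.
(D) Si (period 3, group 14) vs P (period 3, group 15): the stated order contradicts the simple trend.
The exception is (D): adding an electron to P's half-filled 3p³ is unfavourable, so Si (3p²) has the more exothermic EA.

(D)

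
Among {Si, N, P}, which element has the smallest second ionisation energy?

Si

The second ionization energy removes an electron from the +1 ion. For each element: Si⁺ still has 3 valence electrons; N⁺ still has 4 valence electrons; P⁺ still has 4 valence electrons.
All are still removing valence electrons, so compare the +1 ions as you would atoms: IE_2 generally rises across a period (higher Z_eff) and falls down a group (larger shell), subject to the usual subshell exceptions.
Valence configurations: Si⁺ [Ne]3s²3p¹, N⁺ [He]2s²2p², P⁺ [Ne]3s²3p².
The numbers (kJ/mol): Si 1577, N 2856, P 1907.
Putting it together, IE_2: Si < P < N.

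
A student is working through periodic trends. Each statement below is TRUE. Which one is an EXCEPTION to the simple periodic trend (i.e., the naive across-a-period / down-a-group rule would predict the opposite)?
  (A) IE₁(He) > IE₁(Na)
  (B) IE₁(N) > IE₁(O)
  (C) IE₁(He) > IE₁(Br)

The general trend: IE₁ increases across a period and decreases down a group.
(A) He (period 1, group 18) vs Na (period 3, group 1): the stated order agrees with the simple trend.
(B) N (period 2, group 15) vs O (period 2, group 16): the stated order contradicts the simple trend.
(C) He (period 1, group 18) vs Br (period 4, group 17): the stated order agrees with the simple trend.
The exception is (B): pairing an electron in O's 2p⁴ costs repulsion energy, so O ionizes more easily than half-filled N (2p³).

(B)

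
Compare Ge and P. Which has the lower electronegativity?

Ge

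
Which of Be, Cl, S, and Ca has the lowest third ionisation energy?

IE_3 is the cost of taking one more electron from the +2 cation: Be²⁺ is the bare [He] core; Cl²⁺ still has 5 valence electrons; S²⁺ still has 4 valence electrons; Ca²⁺ is the bare [Ar] core.
Breaking into a closed-shell core is much more expensive than removing a leftover valence electron — Ca and Be have the largest IE_3 here.
Valence configurations: Cl²⁺ [Ne]3s²3p³, S²⁺ [Ne]3s²3p².
Approximate IE_3 values (kJ/mol): Be 14849, Cl 3822, S 3357, Ca 4912.
Hence IE_3: S < Cl < Ca < Be.

S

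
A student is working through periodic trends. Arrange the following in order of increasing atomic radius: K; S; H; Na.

H < S < Na < K

Across a period the added protons contract the valence shell; down a group each new principal shell makes the atom larger.
Here both period and group differ, so the two effects have to be weighed against each other.
S > H: the two effects oppose for this pair; the down-group effect wins (103 vs 32 pm).
Na > S: Na lies to the left of S in period 3, so the across-period effect alone puts Na larger.
K > Na: K sits below Na in group 1, so the down-group effect alone puts K larger.
Tabulated atomic radius (pm): H 32, Na 155, S 103, K 196.
So from smallest to largest: H < S < Na < K.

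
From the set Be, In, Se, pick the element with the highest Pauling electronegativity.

Be is in period 2, group 2; Se is in period 4, group 16; In is in period 5, group 13.
EN rises left→right (higher Z_eff, smaller atoms) and falls top→bottom (larger, more shielded atoms).
These span different periods and groups, so the two trends combine.
In > Be: period and group pull opposite ways; the across-period shift dominates (1.78 vs 1.57).
Se > In: both effects reinforce here, so Se is clearly the higher of the two.
Tabulated electronegativity (Pauling): Be 1.57, Se 2.55, In 1.78.
The highest Pauling electronegativity among these belongs to Se.

Se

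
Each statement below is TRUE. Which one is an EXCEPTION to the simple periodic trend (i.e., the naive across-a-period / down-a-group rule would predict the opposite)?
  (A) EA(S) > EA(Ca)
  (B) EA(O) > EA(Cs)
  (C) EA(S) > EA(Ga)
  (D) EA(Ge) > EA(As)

The general trend: electron affinity increases across a period and decreases down a group.
(A) S (period 3, group 16) vs Ca (period 4, group 2): the stated order agrees with the simple trend.
(B) O (period 2, group 16) vs Cs (period 6, group 1): the stated order agrees with the simple trend.
(C) S (period 3, group 16) vs Ga (period 4, group 13): the stated order agrees with the simple trend.
(D) Ge (period 4, group 14) vs As (period 4, group 15): the stated order contradicts the simple trend.
The exception is (D): adding an electron to As's half-filled 4p³ is unfavourable, so Ge (4p²) has the more exothermic EA.

(D)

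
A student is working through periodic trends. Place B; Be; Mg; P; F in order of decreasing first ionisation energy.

F, P, Be, B, Mg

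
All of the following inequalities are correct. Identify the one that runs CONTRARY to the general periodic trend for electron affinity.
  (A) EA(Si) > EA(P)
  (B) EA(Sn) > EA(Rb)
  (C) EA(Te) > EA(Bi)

The general trend: electron affinity increases across a period and decreases down a group.
(A) Si (period 3, group 14) vs P (period 3, group 15): the stated order contradicts the simple trend.
(B) Sn (period 5, group 14) vs Rb (period 5, group 1): the stated order agrees with the simple trend.
(C) Te (period 5, group 16) vs Bi (period 6, group 15): the stated order agrees with the simple trend.
The exception is (A): adding an electron to P's half-filled 3p³ is unfavourable, so Si (3p²) has the more exothermic EA.

(A)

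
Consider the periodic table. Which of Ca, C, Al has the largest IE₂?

C

IE_2 is the cost of taking one more electron from the +1 cation: Ca⁺ still has 1 valence electron; C⁺ still has 3 valence electrons; Al⁺ still has 2 valence electrons.
All are still removing valence electrons, so compare the +1 ions as you would atoms: IE_2 generally rises across a period (higher Z_eff) and falls down a group (larger shell), subject to the usual subshell exceptions.
Valence configurations: Ca⁺ [Ar]4s¹, C⁺ [He]2s²2p¹, Al⁺ [Ne]3s².
The numbers (kJ/mol): Ca 1145, C 2353, Al 1817.
Putting it together, IE_2: Ca < Al < C.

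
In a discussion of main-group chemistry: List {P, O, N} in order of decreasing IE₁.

N is in period 2, group 15; O is in period 2, group 16; P is in period 3, group 15.
IE₁ increases left→right with effective nuclear charge and decreases top→bottom as the valence shell moves farther out.
Here both period and group differ, so the two effects have to be weighed against each other.
O > P: both effects reinforce here, so O is clearly the higher of the two.
N > O: this pair runs against the simple trend — see the exception note.
Note the exception: N has a higher first ionization energy than O, contrary to the simple trend — pairing an electron in O's 2p⁴ costs repulsion energy, so O ionizes more easily than half-filled N (2p³).
For reference (kJ/mol): N 1402, O 1314, P 1012.
So from highest to lowest: N > O > P.

N, O, P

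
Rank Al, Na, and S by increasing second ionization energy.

Al, S, Na

Consider each +1 ion: Al⁺ still has 2 valence electrons; Na⁺ is the bare [Ne] core; S⁺ still has 5 valence electrons.
Core electrons are held far more tightly than valence electrons, so Na tops the IE_2 order.
Valence configurations: Al⁺ [Ne]3s², S⁺ [Ne]3s²3p³.
Tabulated IE_2 (kJ/mol): Al 1817, Na 4562, S 2252.
Putting it together, IE_2: Al < S < Na.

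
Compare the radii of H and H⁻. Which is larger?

H⁻

Forming H⁻ adds 1 electron to H. More electron–electron repulsion in the same shell, with unchanged nuclear charge, lets the cloud expand.
An anion is larger than its parent atom: H⁻ > H.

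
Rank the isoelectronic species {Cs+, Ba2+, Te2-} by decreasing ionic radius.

All of these have 54 electrons, so size is governed by nuclear charge alone: the more protons, the stronger the pull on the same electron cloud, and the smaller the ion.
Nuclear charges: Ba2+ (Z=56), Cs+ (Z=55), Te2- (Z=52).
Largest to smallest: Te2- > Cs+ > Ba2+.

Te2- > Cs+ > Ba2+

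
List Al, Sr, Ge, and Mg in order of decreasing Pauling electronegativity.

Ge > Al > Mg > Sr

Mg is in period 3, group 2; Al is in period 3, group 13; Ge is in period 4, group 14; Sr is in period 5, group 2.
Smaller atoms with higher effective nuclear charge are more electronegative.
These span different periods and groups, so the two trends combine.
Mg > Sr: they share group 2; the group trend gives Mg the larger value.
Al > Mg: both are in period 3; the period trend gives Al the larger value.
Ge > Al: period and group pull opposite ways; the across-period shift dominates (2.01 vs 1.61).
Approximate values (Pauling): Mg 1.31, Al 1.61, Ge 2.01, Sr 0.95.
So from highest to lowest: Ge > Al > Mg > Sr.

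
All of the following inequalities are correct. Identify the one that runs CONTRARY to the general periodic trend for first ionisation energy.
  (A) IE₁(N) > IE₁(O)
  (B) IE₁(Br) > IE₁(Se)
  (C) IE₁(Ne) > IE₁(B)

The general trend: first ionisation energy increases across a period and decreases down a group.
(A) N (period 2, group 15) vs O (period 2, group 16): the stated order contradicts the simple trend.
(B) Br (period 4, group 17) vs Se (period 4, group 16): the stated order agrees with the simple trend.
(C) Ne (period 2, group 18) vs B (period 2, group 13): the stated order agrees with the simple trend.
The exception is (A): pairing an electron in O's 2p⁴ costs repulsion energy, so O ionizes more easily than half-filled N (2p³).

(A)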